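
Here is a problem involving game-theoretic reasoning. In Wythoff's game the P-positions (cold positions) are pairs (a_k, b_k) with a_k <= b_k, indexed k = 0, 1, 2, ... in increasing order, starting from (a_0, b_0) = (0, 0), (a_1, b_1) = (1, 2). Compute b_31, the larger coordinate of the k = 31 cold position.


By Wythoff's theorem, a_k = floor(k * phi) and b_k = floor(k * phi^2) = a_k + k, where phi = (1 + sqrt(5))/2 is the golden ratio.
phi = (1 + sqrt(5))/2 = 1.618034
phi^2 = phi + 1 = 2.618034
k = 31
k * phi^2 = 31 * 2.618034 = 81.159054
b_31 = floor(k * phi^2) = 81 (check: a_31 + k = 50 + 31 = 81)

81


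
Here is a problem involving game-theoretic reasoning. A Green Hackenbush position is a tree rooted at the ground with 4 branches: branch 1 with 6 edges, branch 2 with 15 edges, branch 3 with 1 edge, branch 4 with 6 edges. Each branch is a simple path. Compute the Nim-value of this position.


The tree has 4 branches from the ground vertex.
In Green Hackenbush, the Nim-value of a simple path of length k is k.
Branch 1: length 6, Nim-value = 6
Branch 2: length 15, Nim-value = 15
Branch 3: length 1, Nim-value = 1
Branch 4: length 6, Nim-value = 6
Total Nim-value = XOR of all branch values:
0 XOR 6 = 6
6 XOR 15 = 9
9 XOR 1 = 8
8 XOR 6 = 14
Nim-value of the tree = 14

14


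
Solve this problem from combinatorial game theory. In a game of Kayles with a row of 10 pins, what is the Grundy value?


Kayles: a move removes 1 or 2 adjacent pins from a contiguous row.
Removing pins from a row of k leaves two independent rows (a, b) with a + b = k - 1 (one pin) or a + b = k - 2 (two pins); an end removal gives a = 0.
By Sprague-Grundy, G(k) = mex{ G(a) XOR G(b) } over all these splits. G(0) = 0.
G(1): splits (0,0):0^0=0 -> mex({0}) = 1
G(2): splits (0,1):0^1=1 (0,0):0^0=0 -> mex({0, 1}) = 2
G(3): splits (0,2):0^2=2 (1,1):1^1=0 (0,1):0^1=1 -> mex({0, 1, 2}) = 3
G(4): splits (0,3):0^3=3 (1,2):1^2=3 (0,2):0^2=2 (1,1):1^1=0 -> mex({0, 2, 3}) = 1
G(5): splits (0,4):0^1=1 (1,3):1^3=2 (2,2):2^2=0 (0,3):0^3=3 (1,2):1^2=3 -> mex({0, 1, 2, 3}) = 4
G(6) = mex({0, 1, 2, 4}) = 3
G(7) = mex({0, 1, 3, 4, 5}) = 2
G(8) = mex({0, 2, 3, 5, 6}) = 1
G(9) = mex({0, 1, 2, 3, 6, 7}) = 4
G(10) = mex({0, 1, 3, 4, 5, 7}) = 2
Therefore G(10) = 2.

2


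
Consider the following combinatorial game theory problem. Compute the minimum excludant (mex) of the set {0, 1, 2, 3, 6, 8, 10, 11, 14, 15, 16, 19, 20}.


Set = {0, 1, 2, 3, 6, 8, 10, 11, 14, 15, 16, 19, 20}
0 is in the set.
1 is in the set.
2 is in the set.
3 is in the set.
4 is NOT in the set. This is the mex.
mex = 4

4


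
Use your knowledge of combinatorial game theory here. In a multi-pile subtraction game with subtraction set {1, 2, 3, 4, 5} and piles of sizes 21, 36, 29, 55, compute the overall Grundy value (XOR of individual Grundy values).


Subtraction set: {1, 2, 3, 4, 5}
For this subtraction set, G(n) = n mod 6 (period = max + 1 = 6).
Pile 1 (size 21): G(21) = 21 mod 6 = 3
Pile 2 (size 36): G(36) = 36 mod 6 = 0
Pile 3 (size 29): G(29) = 29 mod 6 = 5
Pile 4 (size 55): G(55) = 55 mod 6 = 1
Total Grundy value = XOR of all: 3 XOR 0 XOR 5 XOR 1 = 7

7


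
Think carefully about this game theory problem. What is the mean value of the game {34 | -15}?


Game = {34 | -15}, a switch {a | b} with numbers a > b.
Its thermograph has left wall a - t and right wall b + t, which meet at t = (a - b)/2, where both equal (a + b)/2. So the mast (mean value) is at (a + b)/2.
Mean = (34 + (-15))/2 = 19/2 = 19/2

19/2


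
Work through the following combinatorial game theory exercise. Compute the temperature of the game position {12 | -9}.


The game is {12 | -9}, a switch {a | b} with numbers a > b.
Cooling {a | b} by t gives {a - t | b + t}, which stops being hot when a - t = b + t, i.e. at t = (a - b)/2. So the temperature of a switch is (a - b)/2.
Temperature = (Left option - Right option) / 2
= (12 - (-9)) / 2
= 21 / 2
= 21/2

21/2


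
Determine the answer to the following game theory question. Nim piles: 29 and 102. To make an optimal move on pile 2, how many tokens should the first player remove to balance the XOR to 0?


Piles: 29 and 102
Current XOR: 29 XOR 102 = 123 (non-zero, so this is an N-position).
To make the XOR zero, we need to find a move that balances the piles.
For pile 2 (size 102): target = 102 XOR 123 = 29
We reduce pile 2 from 102 to 29.
Tokens removed: 102 - 29 = 73
Verification: 29 XOR 29 = 0

73


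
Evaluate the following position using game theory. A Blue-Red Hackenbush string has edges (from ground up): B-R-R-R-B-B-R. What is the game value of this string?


Edges (from ground): B-R-R-R-B-B-R
By Berlekamp's sign-expansion rule, a Blue-Red Hackenbush stalk has the value of the surreal number whose sign sequence is the edge sequence with B -> + and R -> -.
Sign sequence: +---++-
Trace the sign expansion in the surreal number tree, starting from 0:
Edge 1: B (sign +) -> bounds (0, +inf), value = 1
Edge 2: R (sign -) -> bounds (0, 1), value = 1/2
Edge 3: R (sign -) -> bounds (0, 1/2), value = 1/4
Edge 4: R (sign -) -> bounds (0, 1/4), value = 1/8
Edge 5: B (sign +) -> bounds (1/8, 1/4), value = 3/16
Edge 6: B (sign +) -> bounds (3/16, 1/4), value = 7/32
Edge 7: R (sign -) -> bounds (3/16, 7/32), value = 13/64
Game value = 13/64

13/64


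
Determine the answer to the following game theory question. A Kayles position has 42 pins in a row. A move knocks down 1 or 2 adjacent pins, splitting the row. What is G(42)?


Kayles: a move removes 1 or 2 adjacent pins from a contiguous row.
Removing pins from a row of k leaves two independent rows (a, b) with a + b = k - 1 (one pin) or a + b = k - 2 (two pins); an end removal gives a = 0.
By Sprague-Grundy, G(k) = mex{ G(a) XOR G(b) } over all these splits. G(0) = 0.
G(1): splits (0,0):0^0=0 -> mex({0}) = 1
G(2): splits (0,1):0^1=1 (0,0):0^0=0 -> mex({0, 1}) = 2
G(3): splits (0,2):0^2=2 (1,1):1^1=0 (0,1):0^1=1 -> mex({0, 1, 2}) = 3
G(4): splits (0,3):0^3=3 (1,2):1^2=3 (0,2):0^2=2 (1,1):1^1=0 -> mex({0, 2, 3}) = 1
G(5): splits (0,4):0^1=1 (1,3):1^3=2 (2,2):2^2=0 (0,3):0^3=3 (1,2):1^2=3 -> mex({0, 1, 2, 3}) = 4
G(6) = mex({0, 1, 2, 4}) = 3
G(7) = mex({0, 1, 3, 4, 5}) = 2
G(8) = mex({0, 2, 3, 5, 6}) = 1
G(9) = mex({0, 1, 2, 3, 6, 7}) = 4
G(10) = mex({0, 1, 3, 4, 5, 7}) = 2
G(11) = mex({0, 1, 2, 3, 4, 5}) = 6
G(12) = mex({0, 1, 2, 3, 5, 6, 7}) = 4
G(13) = mex({0, 2, 3, 4, 6, 7}) = 1
G(14) = mex({0, 1, 4, 5, 6, 7}) = 2
G(15) = mex({0, 1, 2, 3, 4, 5, 6}) = 7
G(16) = mex({0, 2, 3, 5, 6, 7}) = 1
G(17) = mex({0, 1, 2, 3, 5, 6, 7}) = 4
G(18) = mex({0, 1, 2, 4, 5, 6}) = 3
G(19) = mex({0, 1, 3, 4, 5, 7}) = 2
G(20) = mex({0, 2, 3, 4, 5, 6, 7}) = 1
G(21) = mex({0, 1, 2, 3, 5, 6, 7}) = 4
G(22) = mex({0, 1, 2, 3, 4, 5, 7}) = 6
G(23) = mex({0, 1, 2, 3, 4, 5, 6}) = 7
G(24) = mex({0, 1, 2, 3, 5, 6, 7}) = 4
G(25) = mex({0, 2, 3, 4, 6, 7}) = 1
G(26) = mex({0, 1, 3, 4, 5, 6, 7}) = 2
G(27) = mex({0, 1, 2, 3, 4, 5, 6, 7}) = 8
G(28) = mex({0, 1, 2, 3, 4, 6, 7, 8}) = 5
G(29) = mex({0, 1, 2, 3, 5, 6, 7, 8, 9}) = 4
G(30) = mex({0, 1, 2, 3, 4, 5, 6, 9, 10}) = 7
G(31) = mex({0, 1, 3, 4, 5, 7, 10, 11}) = 2
G(32) = mex({0, 2, 3, 4, 5, 6, 7, 9, 11}) = 1
G(33) = mex({0, 1, 2, 3, 4, 5, 6, 7, 9, 12}) = 8
G(34) = mex({0, 1, 2, 3, 4, 5, 7, 8, 11, 12}) = 6
G(35) = mex({0, 1, 2, 3, 4, 5, 6, 8, 9, 10, 11}) = 7
G(36) = mex({0, 1, 2, 3, 5, 6, 7, 9, 10}) = 4
G(37) = mex({0, 2, 3, 4, 6, 7, 9, 10, 11, 12}) = 1
G(38) = mex({0, 1, 3, 4, 5, 6, 7, 9, 10, 11, 12}) = 2
G(39) = mex({0, 1, 2, 4, 5, 6, 7, 9, 10, 12, 14}) = 3
G(40) = mex({0, 2, 3, 4, 6, 7, 11, 12, 14}) = 1
G(41) = mex({0, 1, 2, 3, 5, 6, 7, 9, 10, 11, 12}) = 4
G(42) = mex({0, 1, 2, 3, 4, 5, 6, 9, 10}) = 7
Therefore G(42) = 7.

7


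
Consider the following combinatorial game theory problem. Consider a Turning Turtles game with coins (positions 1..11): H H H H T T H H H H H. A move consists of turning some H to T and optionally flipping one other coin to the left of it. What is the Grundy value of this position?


Coins: H H H H T T H H H H H
Key fact: a single head at position k behaves exactly like a Nim heap of size k (turning it to T and optionally flipping a coin at j < k corresponds to moving the heap from k to j, or to 0), and heads combine as a disjunctive sum (two heads at the same place would cancel, matching j XOR j = 0). So the Nim-value is the XOR of the 1-indexed positions of the heads.
Face-up positions (1-indexed): [1, 2, 3, 4, 7, 8, 9, 10, 11]
XOR 0 with 1: 0 XOR 1 = 1
XOR 1 with 2: 1 XOR 2 = 3
XOR 3 with 3: 3 XOR 3 = 0
XOR 0 with 4: 0 XOR 4 = 4
XOR 4 with 7: 4 XOR 7 = 3
XOR 3 with 8: 3 XOR 8 = 11
XOR 11 with 9: 11 XOR 9 = 2
XOR 2 with 10: 2 XOR 10 = 8
XOR 8 with 11: 8 XOR 11 = 3
Nim-value = 3

3


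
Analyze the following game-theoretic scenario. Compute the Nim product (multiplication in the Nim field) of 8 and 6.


Nim multiplication is bilinear over XOR: (u XOR v) * w = (u*w) XOR (v*w).
So we split each operand into its bit components and XOR the pairwise Nim products.
8 = 8 (as XOR of powers of 2).
6 = 2 + 4 (as XOR of powers of 2).
Using the standard Nim-product table on single bits:
  2*2 = 3,   2*4 = 8,   2*8 = 12,
  4*4 = 6,   4*8 = 11,  8*8 = 13,
and  1*x = x (identity), k*l = l*k (commutative).
Pairwise Nim products:
  8 * 2 = 12
  8 * 4 = 11
XOR them: 12 XOR 11 = 7.
Result: 8 * 6 = 7 (in Nim).

7


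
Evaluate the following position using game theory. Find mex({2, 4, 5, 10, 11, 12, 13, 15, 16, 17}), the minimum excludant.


Set = {2, 4, 5, 10, 11, 12, 13, 15, 16, 17}
0 is NOT in the set. This is the mex.
mex = 0

0


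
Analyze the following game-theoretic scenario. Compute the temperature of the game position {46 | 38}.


The game is {46 | 38}, a switch {a | b} with numbers a > b.
Cooling {a | b} by t gives {a - t | b + t}, which stops being hot when a - t = b + t, i.e. at t = (a - b)/2. So the temperature of a switch is (a - b)/2.
Temperature = (Left option - Right option) / 2
= (46 - (38)) / 2
= 8 / 2
= 4

4


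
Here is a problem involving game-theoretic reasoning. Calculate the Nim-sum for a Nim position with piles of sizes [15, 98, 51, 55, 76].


We need the XOR (exclusive or) of all pile sizes.
After XOR-ing pile 1 (size 15): 0 XOR 15 = 15
After XOR-ing pile 2 (size 98): 15 XOR 98 = 109
After XOR-ing pile 3 (size 51): 109 XOR 51 = 94
After XOR-ing pile 4 (size 55): 94 XOR 55 = 105
After XOR-ing pile 5 (size 76): 105 XOR 76 = 37
The Nim-value of this position is 37.

37


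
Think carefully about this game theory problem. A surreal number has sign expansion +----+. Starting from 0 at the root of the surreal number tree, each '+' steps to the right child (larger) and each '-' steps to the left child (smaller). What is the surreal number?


Sign expansion: +----+
Rule: track bounds (lo, hi), initially (-inf, +inf). On '+', the current value becomes lo and we move to the simplest number in (value, hi): value + 1 if hi = +inf, otherwise the midpoint (value + hi)/2. On '-', the current value becomes hi and we move to value - 1 if lo = -inf, otherwise the midpoint (lo + value)/2.
Start at 0.
Step 1: sign = +, move right. Bounds: (0, +inf). Value = 1
Step 2: sign = -, move left. Bounds: (0, 1). Value = 1/2
Step 3: sign = -, move left. Bounds: (0, 1/2). Value = 1/4
Step 4: sign = -, move left. Bounds: (0, 1/4). Value = 1/8
Step 5: sign = -, move left. Bounds: (0, 1/8). Value = 1/16
Step 6: sign = +, move right. Bounds: (1/16, 1/8). Value = 3/32
The surreal number with sign expansion +----+ is 3/32.

3/32


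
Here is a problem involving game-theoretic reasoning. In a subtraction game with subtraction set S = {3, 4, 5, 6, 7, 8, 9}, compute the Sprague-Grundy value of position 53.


The subtraction set is S = {3, 4, 5, 6, 7, 8, 9}.
G(k) = mex{ G(k - s) : s in S, s <= k }. We compute iteratively: G(0) = 0.
G(1) = mex({}) = 0
G(2) = mex({}) = 0
G(3) = mex({0}) = 1
G(4) = mex({0}) = 1
G(5) = mex({0}) = 1
G(6) = mex({0, 1}) = 2
G(7) = mex({0, 1}) = 2
G(8) = mex({0, 1}) = 2
G(9) = mex({0, 1, 2}) = 3
G(10) = mex({0, 1, 2}) = 3
G(11) = mex({0, 1, 2}) = 3
G(12) = mex({1, 2, 3}) = 0
G(13) = mex({1, 2, 3}) = 0
G(14) = mex({1, 2, 3}) = 0
G(15) = mex({0, 2, 3}) = 1
G(16) = mex({0, 2, 3}) = 1
G(17) = mex({0, 2, 3}) = 1
G(18) = mex({0, 1, 3}) = 2
G(19) = mex({0, 1, 3}) = 2
G(20) = mex({0, 1, 3}) = 2
Observe that G(12)..G(20) = 0, 0, 0, 1, 1, 1, 2, 2, 2 repeats G(0)..G(8) = 0, 0, 0, 1, 1, 1, 2, 2, 2.
For k >= max(S) = 9, G(k) is determined by the previous 9 values G(k-9)..G(k-1); a window of 9 consecutive values has recurred shifted by 12, so by induction G(k + 12) = G(k) for all k >= 0: the sequence is periodic from the start with period 12.
One period: G(0..11) = 0, 0, 0, 1, 1, 1, 2, 2, 2, 3, 3, 3.
53 mod 12 = 5, so G(53) = G(5) = 1.

1


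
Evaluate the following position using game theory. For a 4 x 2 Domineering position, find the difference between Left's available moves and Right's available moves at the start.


Board is 4 x 2 (rows x cols).
Left (vertical) placements: (rows-1) * cols = 3 * 2 = 6
Right (horizontal) placements: rows * (cols-1) = 4 * 1 = 4
Advantage = Left - Right = 6 - 4 = 2

2


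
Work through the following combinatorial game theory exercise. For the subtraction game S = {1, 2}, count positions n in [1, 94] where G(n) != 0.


Subtraction set S = {1, 2}, so G(n) = n mod 3.
G(n) = 0 when n is a multiple of 3.
Multiples of 3 in [1, 94]: 31
N-positions (nonzero Grundy) = 94 - 31 = 63

63


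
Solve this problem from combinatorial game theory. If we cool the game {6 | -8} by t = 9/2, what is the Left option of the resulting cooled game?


Original game: {6 | -8} (a switch {a | b} with a > b).
Cooling by t (for t below the temperature (a - b)/2 = 7) taxes each move by t: {a | b} cooled by t is {a - t | b + t}.
Cooling amount: t = 9/2
Cooled Left option: 6 - 9/2 = 3/2
Cooled Right option: -8 + 9/2 = -7/2
Cooled game: {3/2 | -7/2}
Left option = 3/2

3/2


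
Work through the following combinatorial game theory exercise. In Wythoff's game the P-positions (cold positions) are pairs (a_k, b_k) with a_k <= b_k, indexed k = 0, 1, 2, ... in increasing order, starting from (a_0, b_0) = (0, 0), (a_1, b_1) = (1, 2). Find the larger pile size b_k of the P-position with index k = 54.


By Wythoff's theorem, a_k = floor(k * phi) and b_k = floor(k * phi^2) = a_k + k, where phi = (1 + sqrt(5))/2 is the golden ratio.
phi = (1 + sqrt(5))/2 = 1.618034
phi^2 = phi + 1 = 2.618034
k = 54
k * phi^2 = 54 * 2.618034 = 141.373835
b_54 = floor(k * phi^2) = 141 (check: a_54 + k = 87 + 54 = 141)

141


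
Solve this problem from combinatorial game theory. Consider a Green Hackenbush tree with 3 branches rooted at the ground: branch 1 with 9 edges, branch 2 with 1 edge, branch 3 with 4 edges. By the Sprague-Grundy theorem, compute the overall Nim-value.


The tree has 3 branches from the ground vertex.
In Green Hackenbush, the Nim-value of a simple path of length k is k.
Branch 1: length 9, Nim-value = 9
Branch 2: length 1, Nim-value = 1
Branch 3: length 4, Nim-value = 4
Total Nim-value = XOR of all branch values:
0 XOR 9 = 9
9 XOR 1 = 8
8 XOR 4 = 12
Nim-value of the tree = 12

12


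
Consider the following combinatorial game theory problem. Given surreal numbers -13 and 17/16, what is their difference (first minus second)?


x = -13, y = 17/16
Converting to common denominator: 16
x = -208/16, y = 17/16
x - y = -13 - 17/16 = -225/16

-225/16


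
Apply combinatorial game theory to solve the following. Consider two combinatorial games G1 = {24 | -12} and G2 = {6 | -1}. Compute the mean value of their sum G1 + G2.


G1 = {24 | -12}, G2 = {6 | -1}
Each is a switch {a | b} with numbers a > b; its mean value is (a + b)/2, and mean value is additive over game sums: m(G1 + G2) = m(G1) + m(G2).
Mean of G1 = (24 + (-12))/2 = 12/2 = 6
Mean of G2 = (6 + (-1))/2 = 5/2 = 5/2
Mean of G1 + G2 = 6 + 5/2 = 17/2

17/2


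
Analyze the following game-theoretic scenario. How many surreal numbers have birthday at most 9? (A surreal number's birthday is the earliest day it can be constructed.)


Day 0: {|} = 0 is born. Count = 1.
Day n: the number of surreal numbers born by day n is 2^(n+1) - 1.
By day 0: 2^1 - 1 = 1
By day 1: 2^2 - 1 = 3
By day 2: 2^3 - 1 = 7
By day 3: 2^4 - 1 = 15
By day 4: 2^5 - 1 = 31
By day 5: 2^6 - 1 = 63
By day 6: 2^7 - 1 = 127
By day 7: 2^8 - 1 = 255
By day 8: 2^9 - 1 = 511
By day 9: 2^10 - 1 = 1023
By day 9: 1023 surreal numbers.

1023


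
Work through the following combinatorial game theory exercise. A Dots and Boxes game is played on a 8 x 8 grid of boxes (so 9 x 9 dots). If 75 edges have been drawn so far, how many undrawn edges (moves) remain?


Grid: 8 x 8 boxes, i.e. 9 rows and 9 columns of dots.
Horizontal edges: (rows + 1) * cols = 9 * 8 = 72
Vertical edges: rows * (cols + 1) = 8 * 9 = 72
Total edges: 72 + 72 = 144
Edges drawn: 75
Remaining: 144 - 75 = 69

69


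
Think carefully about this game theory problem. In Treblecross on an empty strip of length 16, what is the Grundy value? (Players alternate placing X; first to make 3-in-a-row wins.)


Treblecross: place X on empty cells; 3-in-a-row wins.
Playing within two cells of an existing X lets the opponent win at once, so sensible play treats the cells i-2..i+2 around each X as dead. The player left with no safe cell loses, so this is a normal-play take-away game on strips of safe cells.
Placing X at cell i (0-indexed) of a strip of k safe cells leaves independent strips of sizes max(0, i-2) and max(0, k-i-3). Hence G(k) = mex{ G(max(0,i-2)) XOR G(max(0,k-i-3)) : 0 <= i < k }, with G(0) = 0.
G(1): splits (0,0):0^0=0 -> mex({0}) = 1
G(2): splits (0,0):0^0=0 -> mex({0}) = 1
G(3): splits (0,0):0^0=0 -> mex({0}) = 1
G(4): splits (0,1):0^1=1 (0,0):0^0=0 -> mex({0, 1}) = 2
G(5): splits (0,2):0^1=1 (0,1):0^1=1 (0,0):0^0=0 -> mex({0, 1}) = 2
G(6) = mex({1}) = 0
G(7) = mex({0, 1, 2}) = 3
G(8) = mex({0, 1, 2}) = 3
G(9) = mex({0, 2}) = 1
G(10) = mex({0, 2, 3}) = 1
G(11) = mex({0, 3}) = 1
G(12) = mex({1, 3}) = 0
G(13) = mex({0, 1, 2, 3}) = 4
G(14) = mex({0, 1, 2}) = 3
G(15) = mex({0, 1, 2}) = 3
G(16) = mex({0, 1, 2, 4}) = 3
Therefore G(16) = 3.

3


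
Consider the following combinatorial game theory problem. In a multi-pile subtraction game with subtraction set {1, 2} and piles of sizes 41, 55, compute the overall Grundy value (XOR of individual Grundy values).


Subtraction set: {1, 2}
For this subtraction set, G(n) = n mod 3 (period = max + 1 = 3).
Pile 1 (size 41): G(41) = 41 mod 3 = 2
Pile 2 (size 55): G(55) = 55 mod 3 = 1
Total Grundy value = XOR of all: 2 XOR 1 = 3

3


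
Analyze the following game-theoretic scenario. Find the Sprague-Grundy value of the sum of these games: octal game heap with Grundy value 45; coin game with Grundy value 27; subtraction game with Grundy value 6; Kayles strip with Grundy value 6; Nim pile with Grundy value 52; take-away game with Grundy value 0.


By the Sprague-Grundy theorem, the Grundy value of a sum of games is the XOR of individual Grundy values.
octal game heap: Grundy value = 45. Running XOR: 0 XOR 45 = 45
coin game: Grundy value = 27. Running XOR: 45 XOR 27 = 54
subtraction game: Grundy value = 6. Running XOR: 54 XOR 6 = 48
Kayles strip: Grundy value = 6. Running XOR: 48 XOR 6 = 54
Nim pile: Grundy value = 52. Running XOR: 54 XOR 52 = 2
take-away game: Grundy value = 0. Running XOR: 2 XOR 0 = 2
The combined Grundy value is 2.

2


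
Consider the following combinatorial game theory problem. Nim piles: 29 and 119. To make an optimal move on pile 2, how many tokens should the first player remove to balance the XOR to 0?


Piles: 29 and 119
Current XOR: 29 XOR 119 = 106 (non-zero, so this is an N-position).
To make the XOR zero, we need to find a move that balances the piles.
For pile 2 (size 119): target = 119 XOR 106 = 29
We reduce pile 2 from 119 to 29.
Tokens removed: 119 - 29 = 90
Verification: 29 XOR 29 = 0

90


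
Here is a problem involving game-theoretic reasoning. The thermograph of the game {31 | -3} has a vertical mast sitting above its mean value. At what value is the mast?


Game = {31 | -3}, a switch {a | b} with numbers a > b.
Its thermograph has left wall a - t and right wall b + t, which meet at t = (a - b)/2, where both equal (a + b)/2. So the mast (mean value) is at (a + b)/2.
Mean = (31 + (-3))/2 = 28/2 = 14

14


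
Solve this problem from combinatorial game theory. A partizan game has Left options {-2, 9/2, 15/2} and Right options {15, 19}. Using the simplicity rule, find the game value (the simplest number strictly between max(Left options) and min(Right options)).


Left options: {-2, 9/2, 15/2}, max = 15/2
Right options: {15, 19}, min = 15
All options are numbers and max(Left) < min(Right), so by the simplicity theorem the value is the simplest (earliest-born) number strictly between 15/2 and 15.
Integers 8 through 14 all lie strictly between 15/2 and 15.
Among integers, the simplest (lowest birthday = smallest |n|; 0 is born on day 0, +-n on day n) is 8.
No non-integer in the interval can be simpler: if x is a non-integer in the interval, then floor(x) or ceil(x) also lies in the interval (the interval contains an integer), and both are proper prefixes of x's sign expansion, i.e. born earlier. So the game value is 8.
Game value = 8

8


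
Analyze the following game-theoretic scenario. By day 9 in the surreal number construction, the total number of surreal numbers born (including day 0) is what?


Day 0: {|} = 0 is born. Count = 1.
Day n: the number of surreal numbers born by day n is 2^(n+1) - 1.
By day 0: 2^1 - 1 = 1
By day 1: 2^2 - 1 = 3
By day 2: 2^3 - 1 = 7
By day 3: 2^4 - 1 = 15
By day 4: 2^5 - 1 = 31
By day 5: 2^6 - 1 = 63
By day 6: 2^7 - 1 = 127
By day 7: 2^8 - 1 = 255
By day 8: 2^9 - 1 = 511
By day 9: 2^10 - 1 = 1023
By day 9: 1023 surreal numbers.

1023


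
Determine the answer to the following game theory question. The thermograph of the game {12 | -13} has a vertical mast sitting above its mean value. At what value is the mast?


Game = {12 | -13}, a switch {a | b} with numbers a > b.
Its thermograph has left wall a - t and right wall b + t, which meet at t = (a - b)/2, where both equal (a + b)/2. So the mast (mean value) is at (a + b)/2.
Mean = (12 + (-13))/2 = -1/2 = -1/2

-1/2


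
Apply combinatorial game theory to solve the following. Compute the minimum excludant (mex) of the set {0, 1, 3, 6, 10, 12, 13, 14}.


Set = {0, 1, 3, 6, 10, 12, 13, 14}
0 is in the set.
1 is in the set.
2 is NOT in the set. This is the mex.
mex = 2

2


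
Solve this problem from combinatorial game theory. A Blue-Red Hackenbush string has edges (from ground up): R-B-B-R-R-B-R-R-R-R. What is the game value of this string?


Edges (from ground): R-B-B-R-R-B-R-R-R-R
By Berlekamp's sign-expansion rule, a Blue-Red Hackenbush stalk has the value of the surreal number whose sign sequence is the edge sequence with B -> + and R -> -.
Sign sequence: -++--+----
Trace the sign expansion in the surreal number tree, starting from 0:
Edge 1: R (sign -) -> bounds (-inf, 0), value = -1
Edge 2: B (sign +) -> bounds (-1, 0), value = -1/2
Edge 3: B (sign +) -> bounds (-1/2, 0), value = -1/4
Edge 4: R (sign -) -> bounds (-1/2, -1/4), value = -3/8
Edge 5: R (sign -) -> bounds (-1/2, -3/8), value = -7/16
Edge 6: B (sign +) -> bounds (-7/16, -3/8), value = -13/32
Edge 7: R (sign -) -> bounds (-7/16, -13/32), value = -27/64
Edge 8: R (sign -) -> bounds (-7/16, -27/64), value = -55/128
Edge 9: R (sign -) -> bounds (-7/16, -55/128), value = -111/256
Edge 10: R (sign -) -> bounds (-7/16, -111/256), value = -223/512
Game value = -223/512

-223/512


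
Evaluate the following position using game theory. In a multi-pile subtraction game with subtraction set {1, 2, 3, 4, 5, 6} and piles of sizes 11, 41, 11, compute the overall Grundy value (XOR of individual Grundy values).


Subtraction set: {1, 2, 3, 4, 5, 6}
For this subtraction set, G(n) = n mod 7 (period = max + 1 = 7).
Pile 1 (size 11): G(11) = 11 mod 7 = 4
Pile 2 (size 41): G(41) = 41 mod 7 = 6
Pile 3 (size 11): G(11) = 11 mod 7 = 4
Total Grundy value = XOR of all: 4 XOR 6 XOR 4 = 6

6


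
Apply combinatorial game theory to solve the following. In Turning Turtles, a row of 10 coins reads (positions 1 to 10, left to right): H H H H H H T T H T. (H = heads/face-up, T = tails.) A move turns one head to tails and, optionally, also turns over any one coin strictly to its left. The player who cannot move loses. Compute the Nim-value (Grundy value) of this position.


Coins: H H H H H H T T H T
Key fact: a single head at position k behaves exactly like a Nim heap of size k (turning it to T and optionally flipping a coin at j < k corresponds to moving the heap from k to j, or to 0), and heads combine as a disjunctive sum (two heads at the same place would cancel, matching j XOR j = 0). So the Nim-value is the XOR of the 1-indexed positions of the heads.
Face-up positions (1-indexed): [1, 2, 3, 4, 5, 6, 9]
XOR 0 with 1: 0 XOR 1 = 1
XOR 1 with 2: 1 XOR 2 = 3
XOR 3 with 3: 3 XOR 3 = 0
XOR 0 with 4: 0 XOR 4 = 4
XOR 4 with 5: 4 XOR 5 = 1
XOR 1 with 6: 1 XOR 6 = 7
XOR 7 with 9: 7 XOR 9 = 14
Nim-value = 14

14


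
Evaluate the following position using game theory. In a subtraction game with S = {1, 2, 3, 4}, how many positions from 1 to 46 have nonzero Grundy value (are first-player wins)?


Subtraction set S = {1, 2, 3, 4}, so G(n) = n mod 5.
G(n) = 0 when n is a multiple of 5.
Multiples of 5 in [1, 46]: 9
N-positions (nonzero Grundy) = 46 - 9 = 37

37


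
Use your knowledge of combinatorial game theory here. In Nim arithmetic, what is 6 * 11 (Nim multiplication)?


Nim multiplication is bilinear over XOR: (u XOR v) * w = (u*w) XOR (v*w).
So we split each operand into its bit components and XOR the pairwise Nim products.
6 = 2 + 4 (as XOR of powers of 2).
11 = 1 + 2 + 8 (as XOR of powers of 2).
Using the standard Nim-product table on single bits:
  2*2 = 3,   2*4 = 8,   2*8 = 12,
  4*4 = 6,   4*8 = 11,  8*8 = 13,
and  1*x = x (identity), k*l = l*k (commutative).
Pairwise Nim products:
  2 * 1 = 2
  2 * 2 = 3
  2 * 8 = 12
  4 * 1 = 4
  4 * 2 = 8
  4 * 8 = 11
XOR them: 2 XOR 3 XOR 12 XOR 4 XOR 8 XOR 11 = 10.
Result: 6 * 11 = 10 (in Nim).

10


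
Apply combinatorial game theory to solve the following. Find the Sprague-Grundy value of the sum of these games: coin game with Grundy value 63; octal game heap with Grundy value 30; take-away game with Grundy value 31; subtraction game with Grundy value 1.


By the Sprague-Grundy theorem, the Grundy value of a sum of games is the XOR of individual Grundy values.
coin game: Grundy value = 63. Running XOR: 0 XOR 63 = 63
octal game heap: Grundy value = 30. Running XOR: 63 XOR 30 = 33
take-away game: Grundy value = 31. Running XOR: 33 XOR 31 = 62
subtraction game: Grundy value = 1. Running XOR: 62 XOR 1 = 63
The combined Grundy value is 63.

63


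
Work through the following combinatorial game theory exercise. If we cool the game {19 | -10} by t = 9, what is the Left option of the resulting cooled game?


Original game: {19 | -10} (a switch {a | b} with a > b).
Cooling by t (for t below the temperature (a - b)/2 = 29/2) taxes each move by t: {a | b} cooled by t is {a - t | b + t}.
Cooling amount: t = 9
Cooled Left option: 19 - 9 = 10
Cooled Right option: -10 + 9 = -1
Cooled game: {10 | -1}
Left option = 10

10


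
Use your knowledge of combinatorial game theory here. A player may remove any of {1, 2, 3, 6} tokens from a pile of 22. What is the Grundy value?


The subtraction set is S = {1, 2, 3, 6}.
G(k) = mex{ G(k - s) : s in S, s <= k }. We compute iteratively: G(0) = 0.
G(1) = mex({0}) = 1
G(2) = mex({0, 1}) = 2
G(3) = mex({0, 1, 2}) = 3
G(4) = mex({1, 2, 3}) = 0
G(5) = mex({0, 2, 3}) = 1
G(6) = mex({0, 1, 3}) = 2
G(7) = mex({0, 1, 2}) = 3
G(8) = mex({1, 2, 3}) = 0
G(9) = mex({0, 2, 3}) = 1
Observe that G(4)..G(9) = 0, 1, 2, 3, 0, 1 repeats G(0)..G(5) = 0, 1, 2, 3, 0, 1.
For k >= max(S) = 6, G(k) is determined by the previous 6 values G(k-6)..G(k-1); a window of 6 consecutive values has recurred shifted by 4, so by induction G(k + 4) = G(k) for all k >= 0: the sequence is periodic from the start with period 4.
One period: G(0..3) = 0, 1, 2, 3.
22 mod 4 = 2, so G(22) = G(2) = 2.

2


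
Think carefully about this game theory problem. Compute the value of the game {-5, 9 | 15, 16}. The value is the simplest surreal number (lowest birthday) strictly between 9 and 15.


Left options: {-5, 9}, max = 9
Right options: {15, 16}, min = 15
All options are numbers and max(Left) < min(Right), so by the simplicity theorem the value is the simplest (earliest-born) number strictly between 9 and 15.
Integers 10 through 14 all lie strictly between 9 and 15.
Among integers, the simplest (lowest birthday = smallest |n|; 0 is born on day 0, +-n on day n) is 10.
No non-integer in the interval can be simpler: if x is a non-integer in the interval, then floor(x) or ceil(x) also lies in the interval (the interval contains an integer), and both are proper prefixes of x's sign expansion, i.e. born earlier. So the game value is 10.
Game value = 10

10


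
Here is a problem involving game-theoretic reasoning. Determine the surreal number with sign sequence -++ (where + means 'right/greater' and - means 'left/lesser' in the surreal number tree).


Sign expansion: -++
Rule: track bounds (lo, hi), initially (-inf, +inf). On '+', the current value becomes lo and we move to the simplest number in (value, hi): value + 1 if hi = +inf, otherwise the midpoint (value + hi)/2. On '-', the current value becomes hi and we move to value - 1 if lo = -inf, otherwise the midpoint (lo + value)/2.
Start at 0.
Step 1: sign = -, move left. Bounds: (-inf, 0). Value = -1
Step 2: sign = +, move right. Bounds: (-1, 0). Value = -1/2
Step 3: sign = +, move right. Bounds: (-1/2, 0). Value = -1/4
The surreal number with sign expansion -++ is -1/4.

-1/4


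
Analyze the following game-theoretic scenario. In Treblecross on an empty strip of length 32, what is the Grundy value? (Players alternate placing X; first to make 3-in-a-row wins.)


Treblecross: place X on empty cells; 3-in-a-row wins.
Playing within two cells of an existing X lets the opponent win at once, so sensible play treats the cells i-2..i+2 around each X as dead. The player left with no safe cell loses, so this is a normal-play take-away game on strips of safe cells.
Placing X at cell i (0-indexed) of a strip of k safe cells leaves independent strips of sizes max(0, i-2) and max(0, k-i-3). Hence G(k) = mex{ G(max(0,i-2)) XOR G(max(0,k-i-3)) : 0 <= i < k }, with G(0) = 0.
G(1): splits (0,0):0^0=0 -> mex({0}) = 1
G(2): splits (0,0):0^0=0 -> mex({0}) = 1
G(3): splits (0,0):0^0=0 -> mex({0}) = 1
G(4): splits (0,1):0^1=1 (0,0):0^0=0 -> mex({0, 1}) = 2
G(5): splits (0,2):0^1=1 (0,1):0^1=1 (0,0):0^0=0 -> mex({0, 1}) = 2
G(6) = mex({1}) = 0
G(7) = mex({0, 1, 2}) = 3
G(8) = mex({0, 1, 2}) = 3
G(9) = mex({0, 2}) = 1
G(10) = mex({0, 2, 3}) = 1
G(11) = mex({0, 3}) = 1
G(12) = mex({1, 3}) = 0
G(13) = mex({0, 1, 2, 3}) = 4
G(14) = mex({0, 1, 2}) = 3
G(15) = mex({0, 1, 2}) = 3
G(16) = mex({0, 1, 2, 4}) = 3
G(17) = mex({0, 1, 3, 4}) = 2
G(18) = mex({0, 1, 3, 4}) = 2
G(19) = mex({0, 1, 3, 5}) = 2
G(20) = mex({0, 1, 2, 3, 5}) = 4
G(21) = mex({0, 1, 2, 3, 5}) = 4
G(22) = mex({1, 2, 6}) = 0
G(23) = mex({0, 1, 2, 3, 4, 6}) = 5
G(24) = mex({0, 1, 2, 3, 4}) = 5
G(25) = mex({0, 1, 3, 4, 7}) = 2
G(26) = mex({0, 1, 3, 4, 5, 7}) = 2
G(27) = mex({0, 1, 3, 5}) = 2
G(28) = mex({0, 1, 2, 5}) = 3
G(29) = mex({0, 1, 2, 4, 5, 6}) = 3
G(30) = mex({1, 2, 4, 6}) = 0
G(31) = mex({0, 1, 2, 3, 4, 6}) = 5
G(32) = mex({1, 2, 3, 4, 7}) = 0
Therefore G(32) = 0.

0


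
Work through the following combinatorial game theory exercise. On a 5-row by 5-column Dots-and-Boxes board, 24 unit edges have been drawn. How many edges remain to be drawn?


Grid: 5 x 5 boxes, i.e. 6 rows and 6 columns of dots.
Horizontal edges: (rows + 1) * cols = 6 * 5 = 30
Vertical edges: rows * (cols + 1) = 5 * 6 = 30
Total edges: 30 + 30 = 60
Edges drawn: 24
Remaining: 60 - 24 = 36

36


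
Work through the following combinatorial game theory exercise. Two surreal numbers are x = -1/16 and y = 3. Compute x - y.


x = -1/16, y = 3
Converting to common denominator: 16
x = -1/16, y = 48/16
x - y = -1/16 - 3 = -49/16

-49/16


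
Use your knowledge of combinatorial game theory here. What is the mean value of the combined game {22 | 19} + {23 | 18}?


G1 = {22 | 19}, G2 = {23 | 18}
Each is a switch {a | b} with numbers a > b; its mean value is (a + b)/2, and mean value is additive over game sums: m(G1 + G2) = m(G1) + m(G2).
Mean of G1 = (22 + (19))/2 = 41/2 = 41/2
Mean of G2 = (23 + (18))/2 = 41/2 = 41/2
Mean of G1 + G2 = 41/2 + 41/2 = 41

41


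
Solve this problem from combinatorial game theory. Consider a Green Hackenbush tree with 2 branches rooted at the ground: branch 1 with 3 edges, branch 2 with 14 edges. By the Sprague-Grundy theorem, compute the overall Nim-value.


The tree has 2 branches from the ground vertex.
In Green Hackenbush, the Nim-value of a simple path of length k is k.
Branch 1: length 3, Nim-value = 3
Branch 2: length 14, Nim-value = 14
Total Nim-value = XOR of all branch values:
0 XOR 3 = 3
3 XOR 14 = 13
Nim-value of the tree = 13

13


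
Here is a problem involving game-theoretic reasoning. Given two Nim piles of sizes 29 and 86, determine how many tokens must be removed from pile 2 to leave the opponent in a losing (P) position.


Piles: 29 and 86
Current XOR: 29 XOR 86 = 75 (non-zero, so this is an N-position).
To make the XOR zero, we need to find a move that balances the piles.
For pile 2 (size 86): target = 86 XOR 75 = 29
We reduce pile 2 from 86 to 29.
Tokens removed: 86 - 29 = 57
Verification: 29 XOR 29 = 0

57


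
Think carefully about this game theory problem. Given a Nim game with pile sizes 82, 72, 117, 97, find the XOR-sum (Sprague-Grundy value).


We need the XOR (exclusive or) of all pile sizes.
After XOR-ing pile 1 (size 82): 0 XOR 82 = 82
After XOR-ing pile 2 (size 72): 82 XOR 72 = 26
After XOR-ing pile 3 (size 117): 26 XOR 117 = 111
After XOR-ing pile 4 (size 97): 111 XOR 97 = 14
The Nim-value of this position is 14.

14


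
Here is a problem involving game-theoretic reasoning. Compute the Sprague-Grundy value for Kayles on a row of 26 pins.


Kayles: a move removes 1 or 2 adjacent pins from a contiguous row.
Removing pins from a row of k leaves two independent rows (a, b) with a + b = k - 1 (one pin) or a + b = k - 2 (two pins); an end removal gives a = 0.
By Sprague-Grundy, G(k) = mex{ G(a) XOR G(b) } over all these splits. G(0) = 0.
G(1): splits (0,0):0^0=0 -> mex({0}) = 1
G(2): splits (0,1):0^1=1 (0,0):0^0=0 -> mex({0, 1}) = 2
G(3): splits (0,2):0^2=2 (1,1):1^1=0 (0,1):0^1=1 -> mex({0, 1, 2}) = 3
G(4): splits (0,3):0^3=3 (1,2):1^2=3 (0,2):0^2=2 (1,1):1^1=0 -> mex({0, 2, 3}) = 1
G(5): splits (0,4):0^1=1 (1,3):1^3=2 (2,2):2^2=0 (0,3):0^3=3 (1,2):1^2=3 -> mex({0, 1, 2, 3}) = 4
G(6) = mex({0, 1, 2, 4}) = 3
G(7) = mex({0, 1, 3, 4, 5}) = 2
G(8) = mex({0, 2, 3, 5, 6}) = 1
G(9) = mex({0, 1, 2, 3, 6, 7}) = 4
G(10) = mex({0, 1, 3, 4, 5, 7}) = 2
G(11) = mex({0, 1, 2, 3, 4, 5}) = 6
G(12) = mex({0, 1, 2, 3, 5, 6, 7}) = 4
G(13) = mex({0, 2, 3, 4, 6, 7}) = 1
G(14) = mex({0, 1, 4, 5, 6, 7}) = 2
G(15) = mex({0, 1, 2, 3, 4, 5, 6}) = 7
G(16) = mex({0, 2, 3, 5, 6, 7}) = 1
G(17) = mex({0, 1, 2, 3, 5, 6, 7}) = 4
G(18) = mex({0, 1, 2, 4, 5, 6}) = 3
G(19) = mex({0, 1, 3, 4, 5, 7}) = 2
G(20) = mex({0, 2, 3, 4, 5, 6, 7}) = 1
G(21) = mex({0, 1, 2, 3, 5, 6, 7}) = 4
G(22) = mex({0, 1, 2, 3, 4, 5, 7}) = 6
G(23) = mex({0, 1, 2, 3, 4, 5, 6}) = 7
G(24) = mex({0, 1, 2, 3, 5, 6, 7}) = 4
G(25) = mex({0, 2, 3, 4, 6, 7}) = 1
G(26) = mex({0, 1, 3, 4, 5, 6, 7}) = 2
Therefore G(26) = 2.

2


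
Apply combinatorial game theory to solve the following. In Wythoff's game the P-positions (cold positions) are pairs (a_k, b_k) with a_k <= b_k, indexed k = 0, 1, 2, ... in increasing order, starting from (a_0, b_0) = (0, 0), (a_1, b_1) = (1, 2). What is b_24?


By Wythoff's theorem, a_k = floor(k * phi) and b_k = floor(k * phi^2) = a_k + k, where phi = (1 + sqrt(5))/2 is the golden ratio.
phi = (1 + sqrt(5))/2 = 1.618034
phi^2 = phi + 1 = 2.618034
k = 24
k * phi^2 = 24 * 2.618034 = 62.832816
b_24 = floor(k * phi^2) = 62 (check: a_24 + k = 38 + 24 = 62)

62


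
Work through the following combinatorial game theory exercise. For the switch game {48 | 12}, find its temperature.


The game is {48 | 12}, a switch {a | b} with numbers a > b.
Cooling {a | b} by t gives {a - t | b + t}, which stops being hot when a - t = b + t, i.e. at t = (a - b)/2. So the temperature of a switch is (a - b)/2.
Temperature = (Left option - Right option) / 2
= (48 - (12)) / 2
= 36 / 2
= 18

18


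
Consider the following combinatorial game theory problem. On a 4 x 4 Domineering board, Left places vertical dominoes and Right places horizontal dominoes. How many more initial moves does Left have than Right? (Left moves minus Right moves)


Board is 4 x 4 (rows x cols).
Left (vertical) placements: (rows-1) * cols = 3 * 4 = 12
Right (horizontal) placements: rows * (cols-1) = 4 * 3 = 12
Advantage = Left - Right = 12 - 12 = 0

0


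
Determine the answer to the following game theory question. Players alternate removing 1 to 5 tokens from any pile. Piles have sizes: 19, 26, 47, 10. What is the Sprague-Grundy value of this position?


Subtraction set: {1, 2, 3, 4, 5}
For this subtraction set, G(n) = n mod 6 (period = max + 1 = 6).
Pile 1 (size 19): G(19) = 19 mod 6 = 1
Pile 2 (size 26): G(26) = 26 mod 6 = 2
Pile 3 (size 47): G(47) = 47 mod 6 = 5
Pile 4 (size 10): G(10) = 10 mod 6 = 4
Total Grundy value = XOR of all: 1 XOR 2 XOR 5 XOR 4 = 2

2


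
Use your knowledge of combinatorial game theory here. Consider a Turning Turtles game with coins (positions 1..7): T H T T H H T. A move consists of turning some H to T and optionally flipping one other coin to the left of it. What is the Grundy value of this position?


Coins: T H T T H H T
Key fact: a single head at position k behaves exactly like a Nim heap of size k (turning it to T and optionally flipping a coin at j < k corresponds to moving the heap from k to j, or to 0), and heads combine as a disjunctive sum (two heads at the same place would cancel, matching j XOR j = 0). So the Nim-value is the XOR of the 1-indexed positions of the heads.
Face-up positions (1-indexed): [2, 5, 6]
XOR 0 with 2: 0 XOR 2 = 2
XOR 2 with 5: 2 XOR 5 = 7
XOR 7 with 6: 7 XOR 6 = 1
Nim-value = 1

1


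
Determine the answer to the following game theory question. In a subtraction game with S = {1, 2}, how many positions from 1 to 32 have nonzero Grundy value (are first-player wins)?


Subtraction set S = {1, 2}, so G(n) = n mod 3.
G(n) = 0 when n is a multiple of 3.
Multiples of 3 in [1, 32]: 10
N-positions (nonzero Grundy) = 32 - 10 = 22

22


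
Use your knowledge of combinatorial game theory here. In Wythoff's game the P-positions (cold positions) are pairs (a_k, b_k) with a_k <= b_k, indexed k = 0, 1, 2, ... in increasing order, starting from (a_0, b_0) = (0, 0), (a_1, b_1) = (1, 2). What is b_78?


By Wythoff's theorem, a_k = floor(k * phi) and b_k = floor(k * phi^2) = a_k + k, where phi = (1 + sqrt(5))/2 is the golden ratio.
phi = (1 + sqrt(5))/2 = 1.618034
phi^2 = phi + 1 = 2.618034
k = 78
k * phi^2 = 78 * 2.618034 = 204.206651
b_78 = floor(k * phi^2) = 204 (check: a_78 + k = 126 + 78 = 204)

204


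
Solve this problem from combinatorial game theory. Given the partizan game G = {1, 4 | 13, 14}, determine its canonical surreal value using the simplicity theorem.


Left options: {1, 4}, max = 4
Right options: {13, 14}, min = 13
All options are numbers and max(Left) < min(Right), so by the simplicity theorem the value is the simplest (earliest-born) number strictly between 4 and 13.
Integers 5 through 12 all lie strictly between 4 and 13.
Among integers, the simplest (lowest birthday = smallest |n|; 0 is born on day 0, +-n on day n) is 5.
No non-integer in the interval can be simpler: if x is a non-integer in the interval, then floor(x) or ceil(x) also lies in the interval (the interval contains an integer), and both are proper prefixes of x's sign expansion, i.e. born earlier. So the game value is 5.
Game value = 5

5


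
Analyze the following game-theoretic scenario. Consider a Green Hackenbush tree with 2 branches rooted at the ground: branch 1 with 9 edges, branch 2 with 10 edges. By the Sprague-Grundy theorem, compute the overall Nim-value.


The tree has 2 branches from the ground vertex.
In Green Hackenbush, the Nim-value of a simple path of length k is k.
Branch 1: length 9, Nim-value = 9
Branch 2: length 10, Nim-value = 10
Total Nim-value = XOR of all branch values:
0 XOR 9 = 9
9 XOR 10 = 3
Nim-value of the tree = 3

3
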